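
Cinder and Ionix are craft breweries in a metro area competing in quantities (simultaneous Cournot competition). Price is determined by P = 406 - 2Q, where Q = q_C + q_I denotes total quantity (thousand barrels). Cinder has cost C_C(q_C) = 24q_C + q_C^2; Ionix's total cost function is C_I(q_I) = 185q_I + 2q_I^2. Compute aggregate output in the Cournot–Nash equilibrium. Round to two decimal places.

72.18

Cinder's profit: π_C = (406 - 2Q)q_C - (24q_C + q_C²). Setting ∂π_C/∂q_C = 0: 382 - 6q_C - 2(q_I) = 0.
Ionix's profit: π_I = (406 - 2Q)q_I - (185q_I + 2q_I²). Setting ∂π_I/∂q_I = 0: 221 - 8q_I - 2(q_C) = 0.
Rearranging gives the reaction functions q_C = (382 - 2q_I)/6 and q_I = (221 - 2q_C)/8.
Solving the pair: q_C = 1307/22, q_I = 281/22.
Total output Q = 1307/22 + 281/22 = 794/11.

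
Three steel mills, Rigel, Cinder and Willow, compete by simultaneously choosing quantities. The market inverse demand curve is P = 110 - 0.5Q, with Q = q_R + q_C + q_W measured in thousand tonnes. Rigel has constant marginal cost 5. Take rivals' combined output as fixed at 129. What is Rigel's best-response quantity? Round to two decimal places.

With rivals' combined output fixed at 129, Rigel's profit is π_R = (110 - (1/2)·129 - (1/2)q_R)q_R - (5q_R) = (91/2 - (1/2)q_R)q_R - (5q_R).
∂π_R/∂q_R = 81/2 - q_R = 0, so q_R = 81/2.

40.50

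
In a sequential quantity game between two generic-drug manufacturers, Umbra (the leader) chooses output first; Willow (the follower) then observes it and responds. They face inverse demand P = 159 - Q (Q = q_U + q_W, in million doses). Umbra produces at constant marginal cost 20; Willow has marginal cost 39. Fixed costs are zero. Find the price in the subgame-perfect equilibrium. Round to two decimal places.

Solve by backward induction. Given q_U, the follower Willow maximises π_W = (159 - q_U - q_W)q_W - 39q_W.
∂π_W/∂q_W = 120 - q_U - 2q_W = 0 gives the reaction function q_W = (120 - q_U)/2.
The leader anticipates this reaction. Substituting into P = 159 - Q gives P = 99 - (1/2)q_U, so π_U = (99 - (1/2)q_U)q_U - 20q_U.
Leader FOC: 79 - q_U = 0, so q_U = 79.
Then q_W = (120 - 79)/2 = 41/2.
Total output Q = 199/2, so price P = 159 - 199/2 = 119/2.

59.50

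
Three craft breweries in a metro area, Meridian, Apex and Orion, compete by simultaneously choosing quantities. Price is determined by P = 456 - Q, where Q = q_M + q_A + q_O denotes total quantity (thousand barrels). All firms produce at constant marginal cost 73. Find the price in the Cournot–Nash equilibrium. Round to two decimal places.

Each firm earns π_i = (456 - Q)q_i - 73q_i.
Setting ∂π_i/∂q_i = 0 with rivals' quantities fixed: 383 - 2q_i - Σ_{j≠i} q_j = 0.
With identical firms every q_j equals q_i, so Σ_{j≠i} q_j = 2q_i and 383 = 4q_i, giving q_i = 383/4.
Total output Q = 1149/4, so price P = 456 - 1149/4 = 675/4.

168.75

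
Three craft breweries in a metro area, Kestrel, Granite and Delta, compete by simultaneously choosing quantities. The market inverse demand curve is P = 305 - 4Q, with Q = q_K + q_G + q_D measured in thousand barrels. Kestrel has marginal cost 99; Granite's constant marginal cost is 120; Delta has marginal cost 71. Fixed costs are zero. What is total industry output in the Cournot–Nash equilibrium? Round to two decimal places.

Kestrel's profit: π_K = (305 - 4Q)q_K - (99q_K). Setting ∂π_K/∂q_K = 0: 206 - 8q_K - 4(q_G + q_D) = 0.
Granite's profit: π_G = (305 - 4Q)q_G - (120q_G). Setting ∂π_G/∂q_G = 0: 185 - 8q_G - 4(q_K + q_D) = 0.
Delta's profit: π_D = (305 - 4Q)q_D - (71q_D). Setting ∂π_D/∂q_D = 0: 234 - 8q_D - 4(q_K + q_G) = 0.
Adding the 3 conditions: 625 − 8Q − 8Q = 0, i.e. Q = 625/16.
Back-substituting: q_K = (206 − 625/4)/4 = 199/16, q_G = (185 − 625/4)/4 = 115/16, q_D = (234 − 625/4)/4 = 311/16.
Total output Q = 199/16 + 115/16 + 311/16 = 625/16.

39.06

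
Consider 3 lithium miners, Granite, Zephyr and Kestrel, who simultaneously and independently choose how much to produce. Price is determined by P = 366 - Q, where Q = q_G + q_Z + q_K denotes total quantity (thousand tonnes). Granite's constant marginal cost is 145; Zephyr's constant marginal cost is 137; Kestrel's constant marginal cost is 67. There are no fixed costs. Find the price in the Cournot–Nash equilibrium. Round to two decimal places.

Granite's profit: π_G = (366 - Q)q_G - (145q_G). Setting ∂π_G/∂q_G = 0: 221 - 2q_G - (q_Z + q_K) = 0.
Zephyr's profit: π_Z = (366 - Q)q_Z - (137q_Z). Setting ∂π_Z/∂q_Z = 0: 229 - 2q_Z - (q_G + q_K) = 0.
Kestrel's profit: π_K = (366 - Q)q_K - (67q_K). Setting ∂π_K/∂q_K = 0: 299 - 2q_K - (q_G + q_Z) = 0.
Adding the 3 conditions: 749 − 2Q − 2Q = 0, i.e. Q = 749/4.
Back-substituting: q_G = (221 − 749/4) = 135/4, q_Z = (229 − 749/4) = 167/4, q_K = (299 − 749/4) = 447/4.
Total output Q = 749/4, so price P = 366 - 749/4 = 715/4.

178.75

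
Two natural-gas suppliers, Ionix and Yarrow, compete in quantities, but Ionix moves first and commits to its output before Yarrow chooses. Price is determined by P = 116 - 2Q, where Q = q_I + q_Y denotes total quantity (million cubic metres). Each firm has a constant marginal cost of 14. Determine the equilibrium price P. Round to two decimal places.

Solve by backward induction. Given q_I, the follower Yarrow maximises π_Y = (116 - 2q_I - 2q_Y)q_Y - 14q_Y.
Setting the follower's marginal profit to zero, 102 - 2q_I - 4q_Y = 0, i.e. q_Y = (102 - 2q_I)/4.
The leader anticipates this reaction. Substituting into P = 116 - 2Q gives P = 65 - q_I, so π_I = (65 - q_I)q_I - 14q_I.
Leader FOC: 51 - 2q_I = 0, so q_I = 51/2.
Then q_Y = (102 - 2·(51/2))/4 = 51/4.
Total output Q = 153/4, so price P = 116 - 2·(153/4) = 79/2.

39.50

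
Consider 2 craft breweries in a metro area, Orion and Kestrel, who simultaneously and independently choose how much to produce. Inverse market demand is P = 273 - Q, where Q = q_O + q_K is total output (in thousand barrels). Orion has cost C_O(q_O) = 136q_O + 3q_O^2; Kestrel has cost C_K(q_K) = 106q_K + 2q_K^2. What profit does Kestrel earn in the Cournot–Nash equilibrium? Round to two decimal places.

Orion's profit: π_O = (273 - Q)q_O - (136q_O + 3q_O²). Setting ∂π_O/∂q_O = 0: 137 - 8q_O - (q_K) = 0.
Kestrel's profit: π_K = (273 - Q)q_K - (106q_K + 2q_K²). Setting ∂π_K/∂q_K = 0: 167 - 6q_K - (q_O) = 0.
Best responses: q_O = (137 - q_K)/8, q_K = (167 - q_O)/6.
Solving the pair: q_O = 655/47, q_K = 1199/47.
Price P = 273 - 1854/47 = 233.5532.
Kestrel's profit: 233.5532·(1199/47) - 106·(1199/47) - 2(1199/47)² = 1952.3780.

1952.38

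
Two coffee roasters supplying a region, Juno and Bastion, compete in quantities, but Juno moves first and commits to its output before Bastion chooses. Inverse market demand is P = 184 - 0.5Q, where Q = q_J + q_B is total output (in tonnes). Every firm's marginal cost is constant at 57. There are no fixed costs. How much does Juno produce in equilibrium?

The follower Bastion best-responds to any q_J: π_B = (184 - 0.5Q)q_B - 57q_B.
∂π_B/∂q_B = 127 - (1/2)q_J - q_B = 0 gives the reaction function q_B = (127 - (1/2)q_J).
Juno substitutes q_B(q_J) into its own profit: π_J = q_J(184 - (1/2)q_J - (127 - (1/2)q_J)/2) - 57q_J = (241/2 - (1/4)q_J)q_J - 57q_J.
Maximising: ∂π_J/∂q_J = 127/2 - (1/2)q_J = 0, giving q_J = 127.
Then q_B = (127 - (1/2)·127) = 127/2.

127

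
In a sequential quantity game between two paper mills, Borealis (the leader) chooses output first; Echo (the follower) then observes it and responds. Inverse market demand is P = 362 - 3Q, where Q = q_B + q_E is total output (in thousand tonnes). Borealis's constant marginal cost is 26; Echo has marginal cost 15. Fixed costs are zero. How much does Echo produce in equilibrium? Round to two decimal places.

The follower Echo best-responds to any q_B: π_E = (362 - 3Q)q_E - 15q_E.
Setting the follower's marginal profit to zero, 347 - 3q_B - 6q_E = 0, i.e. q_E = (347 - 3q_B)/6.
Borealis substitutes q_E(q_B) into its own profit: π_B = q_B(362 - 3q_B - (347 - 3q_B)/2) - 26q_B = (377/2 - (3/2)q_B)q_B - 26q_B.
Maximising: ∂π_B/∂q_B = 325/2 - 3q_B = 0, giving q_B = 325/6.
Then q_E = (347 - 3·(325/6))/6 = 123/4.

30.75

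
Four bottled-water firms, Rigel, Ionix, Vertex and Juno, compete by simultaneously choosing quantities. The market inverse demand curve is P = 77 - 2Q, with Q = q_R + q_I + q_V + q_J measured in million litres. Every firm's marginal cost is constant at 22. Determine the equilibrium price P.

33

Each firm earns π_i = (77 - 2Q)q_i - 22q_i.
Setting ∂π_i/∂q_i = 0 with rivals' quantities fixed: 55 - 4q_i - 2·Σ_{j≠i} q_j = 0.
By symmetry each firm produces the same amount; substituting Σ_{j≠i} q_j = 3q_i yields q_i = 55/10 = 11/2.
Total output Q = 22, so price P = 77 - 2·22 = 33.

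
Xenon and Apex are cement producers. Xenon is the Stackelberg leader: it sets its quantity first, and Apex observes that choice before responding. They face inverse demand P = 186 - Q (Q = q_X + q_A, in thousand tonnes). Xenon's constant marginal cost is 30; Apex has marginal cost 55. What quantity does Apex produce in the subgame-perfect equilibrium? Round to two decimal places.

Solve by backward induction. Given q_X, the follower Apex maximises π_A = (186 - q_X - q_A)q_A - 55q_A.
Setting the follower's marginal profit to zero, 131 - q_X - 2q_A = 0, i.e. q_A = (131 - q_X)/2.
Xenon substitutes q_A(q_X) into its own profit: π_X = q_X(186 - q_X - (131 - q_X)/2) - 30q_X = (241/2 - (1/2)q_X)q_X - 30q_X.
The leader's first-order condition 181/2 - q_X = 0 yields q_X = 181/2.
Then q_A = (131 - 181/2)/2 = 81/4.

20.25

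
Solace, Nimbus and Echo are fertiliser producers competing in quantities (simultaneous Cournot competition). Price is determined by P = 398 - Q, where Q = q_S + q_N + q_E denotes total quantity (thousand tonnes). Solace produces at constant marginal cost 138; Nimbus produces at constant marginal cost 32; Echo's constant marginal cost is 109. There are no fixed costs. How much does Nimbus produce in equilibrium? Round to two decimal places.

137.25

Solace's profit: π_S = (398 - Q)q_S - (138q_S). Setting ∂π_S/∂q_S = 0: 260 - 2q_S - (q_N + q_E) = 0.
Nimbus's profit: π_N = (398 - Q)q_N - (32q_N). Setting ∂π_N/∂q_N = 0: 366 - 2q_N - (q_S + q_E) = 0.
Echo's first-order condition: 289 - 2q_E - (q_S + q_N) = 0.
Adding the 3 conditions: 915 − 2Q − 2Q = 0, i.e. Q = 915/4.
Back-substituting: q_S = (260 − 915/4) = 125/4, q_N = (366 − 915/4) = 549/4, q_E = (289 − 915/4) = 241/4.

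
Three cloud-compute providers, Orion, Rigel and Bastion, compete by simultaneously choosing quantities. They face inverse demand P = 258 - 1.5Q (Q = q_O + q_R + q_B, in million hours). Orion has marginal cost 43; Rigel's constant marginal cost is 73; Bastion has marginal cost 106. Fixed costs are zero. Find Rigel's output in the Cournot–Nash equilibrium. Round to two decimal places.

31.33

Orion's profit: π_O = (258 - 1.5Q)q_O - (43q_O). Setting ∂π_O/∂q_O = 0: 215 - 3q_O - (3/2)(q_R + q_B) = 0.
Rigel's first-order condition: 185 - 3q_R - (3/2)(q_O + q_B) = 0.
Bastion's first-order condition: 152 - 3q_B - (3/2)(q_O + q_R) = 0.
Adding the 3 first-order conditions: 552 − 6Q = 0, so Q = 92.
Back-substituting: q_O = (215 − 138)/(3/2) = 154/3, q_R = (185 − 138)/(3/2) = 94/3, q_B = (152 − 138)/(3/2) = 28/3.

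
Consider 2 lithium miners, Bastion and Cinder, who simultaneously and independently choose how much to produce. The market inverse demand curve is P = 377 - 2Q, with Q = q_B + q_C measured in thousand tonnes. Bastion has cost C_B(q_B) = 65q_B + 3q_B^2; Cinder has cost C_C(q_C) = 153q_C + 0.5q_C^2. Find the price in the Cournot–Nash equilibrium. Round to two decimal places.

258.39

Bastion's profit: π_B = (377 - 2Q)q_B - (65q_B + 3q_B²). Setting ∂π_B/∂q_B = 0: 312 - 10q_B - 2(q_C) = 0.
Cinder's profit: π_C = (377 - 2Q)q_C - (153q_C + (1/2)q_C²). Setting ∂π_C/∂q_C = 0: 224 - 5q_C - 2(q_B) = 0.
So q_B = (312 - 2q_C)/10 and q_C = (224 - 2q_B)/5.
Substituting one into the other gives q_B = 556/23 and q_C = 808/23.
Total output Q = 1364/23, so price P = 377 - 2·(1364/23) = 258.3913.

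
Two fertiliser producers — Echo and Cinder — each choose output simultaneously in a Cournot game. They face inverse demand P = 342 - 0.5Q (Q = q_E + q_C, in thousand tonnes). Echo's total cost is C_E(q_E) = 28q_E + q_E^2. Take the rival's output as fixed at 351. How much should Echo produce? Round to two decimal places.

46.17

With the rival's output fixed at 351, Echo's profit is π_E = (342 - (1/2)·351 - (1/2)q_E)q_E - (28q_E + q_E²) = (333/2 - (1/2)q_E)q_E - (28q_E + q_E²).
∂π_E/∂q_E = 277/2 - 3q_E = 0, so q_E = 277/6.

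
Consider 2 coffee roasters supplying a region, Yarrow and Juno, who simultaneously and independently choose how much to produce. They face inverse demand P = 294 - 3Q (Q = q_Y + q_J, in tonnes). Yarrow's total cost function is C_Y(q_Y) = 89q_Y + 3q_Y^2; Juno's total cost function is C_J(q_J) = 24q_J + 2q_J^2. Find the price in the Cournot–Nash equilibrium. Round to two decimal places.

189.54

Yarrow's profit: π_Y = (294 - 3Q)q_Y - (89q_Y + 3q_Y²). Setting ∂π_Y/∂q_Y = 0: 205 - 12q_Y - 3(q_J) = 0.
Juno's first-order condition: 270 - 10q_J - 3(q_Y) = 0.
Best responses: q_Y = (205 - 3q_J)/12, q_J = (270 - 3q_Y)/10.
Substituting one into the other gives q_Y = 1240/111 and q_J = 875/37.
Total output Q = 34.8198, so price P = 294 - 3·34.8198 = 189.5405.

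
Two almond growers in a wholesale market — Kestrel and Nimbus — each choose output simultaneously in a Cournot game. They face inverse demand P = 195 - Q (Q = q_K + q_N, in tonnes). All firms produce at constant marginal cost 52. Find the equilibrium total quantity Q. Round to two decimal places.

Each firm earns π_i = (195 - Q)q_i - 52q_i.
Setting ∂π_i/∂q_i = 0 with rivals' quantities fixed: 143 - 2q_i - q_j = 0.
By symmetry each firm produces the same amount; substituting q_j = q_i yields q_i = 143/3.
Total output Q = 143/3 + 143/3 = 286/3.

95.33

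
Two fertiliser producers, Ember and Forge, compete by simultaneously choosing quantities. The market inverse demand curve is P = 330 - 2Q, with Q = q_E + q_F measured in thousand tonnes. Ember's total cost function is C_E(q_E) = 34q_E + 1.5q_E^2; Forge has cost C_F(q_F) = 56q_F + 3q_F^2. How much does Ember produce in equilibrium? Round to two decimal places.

36.55

Ember's profit: π_E = (330 - 2Q)q_E - (34q_E + (3/2)q_E²). Setting ∂π_E/∂q_E = 0: 296 - 7q_E - 2(q_F) = 0.
Forge's first-order condition: 274 - 10q_F - 2(q_E) = 0.
Rearranging gives the reaction functions q_E = (296 - 2q_F)/7 and q_F = (274 - 2q_E)/10.
Substituting one into the other gives q_E = 402/11 and q_F = 221/11.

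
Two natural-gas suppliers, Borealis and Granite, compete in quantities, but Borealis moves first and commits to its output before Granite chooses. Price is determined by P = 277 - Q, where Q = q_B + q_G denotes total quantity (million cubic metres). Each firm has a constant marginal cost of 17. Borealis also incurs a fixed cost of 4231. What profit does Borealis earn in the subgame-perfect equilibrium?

Solve by backward induction. Given q_B, the follower Granite maximises π_G = (277 - q_B - q_G)q_G - 17q_G.
Follower FOC: 260 - q_B - 2q_G = 0, so q_G(q_B) = (260 - q_B)/2.
The leader anticipates this reaction. Substituting into P = 277 - Q gives P = 147 - (1/2)q_B, so π_B = (147 - (1/2)q_B)q_B - 17q_B.
The leader's first-order condition 130 - q_B = 0 yields q_B = 130.
Then q_G = (260 - 130)/2 = 65.
Price P = 277 - 195 = 82.
Borealis's profit: (82 - 17)·130 - 4231 = 4219.

4219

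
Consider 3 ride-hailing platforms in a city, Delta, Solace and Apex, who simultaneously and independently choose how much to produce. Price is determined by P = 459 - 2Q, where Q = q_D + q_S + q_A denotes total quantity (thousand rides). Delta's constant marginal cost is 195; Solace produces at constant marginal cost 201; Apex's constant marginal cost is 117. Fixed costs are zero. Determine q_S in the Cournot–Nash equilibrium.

21

Delta's profit: π_D = (459 - 2Q)q_D - (195q_D). Setting ∂π_D/∂q_D = 0: 264 - 4q_D - 2(q_S + q_A) = 0.
Solace's first-order condition: 258 - 4q_S - 2(q_D + q_A) = 0.
Apex's profit: π_A = (459 - 2Q)q_A - (117q_A). Setting ∂π_A/∂q_A = 0: 342 - 4q_A - 2(q_D + q_S) = 0.
Adding the 3 conditions: 864 − 4Q − 4Q = 0, i.e. Q = 108.
Back-substituting: q_D = (264 − 216)/2 = 24, q_S = (258 − 216)/2 = 21, q_A = (342 − 216)/2 = 63.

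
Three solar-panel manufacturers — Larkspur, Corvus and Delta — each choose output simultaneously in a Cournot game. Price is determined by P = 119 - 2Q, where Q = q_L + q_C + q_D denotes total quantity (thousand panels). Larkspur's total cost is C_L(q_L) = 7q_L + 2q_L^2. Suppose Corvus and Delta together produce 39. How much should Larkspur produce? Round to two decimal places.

4.25

With rivals' combined output fixed at 39, Larkspur's profit is π_L = (119 - 2·39 - 2q_L)q_L - (7q_L + 2q_L²) = (41 - 2q_L)q_L - (7q_L + 2q_L²).
∂π_L/∂q_L = 34 - 8q_L = 0, so q_L = 17/4.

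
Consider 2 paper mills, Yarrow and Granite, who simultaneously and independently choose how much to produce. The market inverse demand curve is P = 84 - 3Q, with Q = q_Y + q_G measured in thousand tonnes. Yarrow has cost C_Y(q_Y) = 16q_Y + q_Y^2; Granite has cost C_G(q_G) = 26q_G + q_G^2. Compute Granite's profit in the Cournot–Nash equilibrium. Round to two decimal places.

89.39

Yarrow's profit: π_Y = (84 - 3Q)q_Y - (16q_Y + q_Y²). Setting ∂π_Y/∂q_Y = 0: 68 - 8q_Y - 3(q_G) = 0.
Granite's first-order condition: 58 - 8q_G - 3(q_Y) = 0.
Best responses: q_Y = (68 - 3q_G)/8, q_G = (58 - 3q_Y)/8.
Solving the pair: q_Y = 74/11, q_G = 52/11.
Price P = 84 - 3·(126/11) = 546/11.
Granite's profit: (546/11)·(52/11) - 26·(52/11) - (52/11)² = 89.3884.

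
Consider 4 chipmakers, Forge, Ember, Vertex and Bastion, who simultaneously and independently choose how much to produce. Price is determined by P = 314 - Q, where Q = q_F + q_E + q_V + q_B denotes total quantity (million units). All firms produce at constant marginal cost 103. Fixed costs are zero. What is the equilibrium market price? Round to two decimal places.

145.20

A representative firm's profit is π_i = q_i(314 - Q) - 103q_i.
First-order condition (treating rivals' output as given): 211 - 2q_i - Σ_{j≠i} q_j = 0.
By symmetry each firm produces the same amount; substituting Σ_{j≠i} q_j = 3q_i yields q_i = 211/5.
Total output Q = 844/5, so price P = 314 - 844/5 = 726/5.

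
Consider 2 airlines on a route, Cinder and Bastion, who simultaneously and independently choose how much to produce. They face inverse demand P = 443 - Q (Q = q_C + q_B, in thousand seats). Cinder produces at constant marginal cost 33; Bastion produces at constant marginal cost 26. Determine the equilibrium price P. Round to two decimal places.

Cinder's profit: π_C = (443 - Q)q_C - (33q_C). Setting ∂π_C/∂q_C = 0: 410 - 2q_C - (q_B) = 0.
Bastion's first-order condition: 417 - 2q_B - (q_C) = 0.
Best responses: q_C = (410 - q_B)/2, q_B = (417 - q_C)/2.
Substituting one into the other gives q_C = 403/3 and q_B = 424/3.
Total output Q = 827/3, so price P = 443 - 827/3 = 502/3.

167.33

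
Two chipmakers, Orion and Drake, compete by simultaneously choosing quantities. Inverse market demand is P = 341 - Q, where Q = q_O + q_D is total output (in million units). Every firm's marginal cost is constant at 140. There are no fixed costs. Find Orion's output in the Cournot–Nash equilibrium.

Each firm earns π_i = (341 - Q)q_i - 140q_i.
First-order condition (treating rivals' output as given): 201 - 2q_i - q_j = 0.
With identical firms every q_j equals q_i, so q_j = q_i and 201 = 3q_i, giving q_i = 67.

67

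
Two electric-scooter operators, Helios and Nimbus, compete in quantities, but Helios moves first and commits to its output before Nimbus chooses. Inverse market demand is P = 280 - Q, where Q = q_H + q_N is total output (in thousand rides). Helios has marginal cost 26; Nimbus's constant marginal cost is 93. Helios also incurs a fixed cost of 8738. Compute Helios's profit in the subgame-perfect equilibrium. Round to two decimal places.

The follower Nimbus best-responds to any q_H: π_N = (280 - Q)q_N - 93q_N.
Follower FOC: 187 - q_H - 2q_N = 0, so q_N(q_H) = (187 - q_H)/2.
Helios substitutes q_N(q_H) into its own profit: π_H = q_H(280 - q_H - (187 - q_H)/2) - 26q_H = (373/2 - (1/2)q_H)q_H - 26q_H.
The leader's first-order condition 321/2 - q_H = 0 yields q_H = 321/2.
Then q_N = (187 - 321/2)/2 = 53/4.
Price P = 280 - 695/4 = 425/4.
Helios's profit: (425/4 - 26)·(321/2) - 8738 = 4142.1250.

4142.13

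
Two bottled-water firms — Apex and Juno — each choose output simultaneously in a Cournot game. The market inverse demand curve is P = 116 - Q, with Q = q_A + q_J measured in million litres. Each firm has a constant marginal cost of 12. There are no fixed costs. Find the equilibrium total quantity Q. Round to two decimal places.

69.33

A representative firm's profit is π_i = q_i(116 - Q) - 12q_i.
Setting ∂π_i/∂q_i = 0 with rivals' quantities fixed: 104 - 2q_i - q_j = 0.
By symmetry each firm produces the same amount; substituting q_j = q_i yields q_i = 104/3.
Total output Q = 104/3 + 104/3 = 208/3.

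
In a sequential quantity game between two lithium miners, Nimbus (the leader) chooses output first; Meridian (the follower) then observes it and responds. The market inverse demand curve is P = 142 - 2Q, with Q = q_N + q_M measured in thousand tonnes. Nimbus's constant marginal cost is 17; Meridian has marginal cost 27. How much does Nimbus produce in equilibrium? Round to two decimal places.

33.75

Solve by backward induction. Given q_N, the follower Meridian maximises π_M = (142 - 2q_N - 2q_M)q_M - 27q_M.
Setting the follower's marginal profit to zero, 115 - 2q_N - 4q_M = 0, i.e. q_M = (115 - 2q_N)/4.
Nimbus substitutes q_M(q_N) into its own profit: π_N = q_N(142 - 2q_N - (115 - 2q_N)/2) - 17q_N = (169/2 - q_N)q_N - 17q_N.
Maximising: ∂π_N/∂q_N = 135/2 - 2q_N = 0, giving q_N = 135/4.
Then q_M = (115 - 2·(135/4))/4 = 95/8.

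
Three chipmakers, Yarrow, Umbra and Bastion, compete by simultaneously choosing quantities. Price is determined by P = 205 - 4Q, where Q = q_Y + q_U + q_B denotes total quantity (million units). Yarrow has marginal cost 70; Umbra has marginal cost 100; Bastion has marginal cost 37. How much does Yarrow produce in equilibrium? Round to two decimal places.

Yarrow's profit: π_Y = (205 - 4Q)q_Y - (70q_Y). Setting ∂π_Y/∂q_Y = 0: 135 - 8q_Y - 4(q_U + q_B) = 0.
Umbra's first-order condition: 105 - 8q_U - 4(q_Y + q_B) = 0.
Bastion's first-order condition: 168 - 8q_B - 4(q_Y + q_U) = 0.
Adding the 3 conditions: 408 − 8Q − 8Q = 0, i.e. Q = 51/2.
Back-substituting: q_Y = (135 − 102)/4 = 33/4, q_U = (105 − 102)/4 = 3/4, q_B = (168 − 102)/4 = 33/2.

8.25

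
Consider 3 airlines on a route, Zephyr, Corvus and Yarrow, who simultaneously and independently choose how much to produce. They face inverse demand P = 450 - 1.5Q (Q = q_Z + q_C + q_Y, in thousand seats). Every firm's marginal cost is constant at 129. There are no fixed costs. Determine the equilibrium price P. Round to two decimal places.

209.25

A representative firm's profit is π_i = q_i(450 - 1.5Q) - 129q_i.
First-order condition (treating rivals' output as given): 321 - 3q_i - (3/2)·Σ_{j≠i} q_j = 0.
By symmetry each firm produces the same amount; substituting Σ_{j≠i} q_j = 2q_i yields q_i = 321/6 = 107/2.
Total output Q = 321/2, so price P = 450 - (3/2)·(321/2) = 837/4.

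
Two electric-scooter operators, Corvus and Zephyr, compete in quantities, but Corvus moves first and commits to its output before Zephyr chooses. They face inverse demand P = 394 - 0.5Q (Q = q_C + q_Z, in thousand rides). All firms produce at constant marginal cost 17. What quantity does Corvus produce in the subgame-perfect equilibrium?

377

The follower Zephyr best-responds to any q_C: π_Z = (394 - 0.5Q)q_Z - 17q_Z.
∂π_Z/∂q_Z = 377 - (1/2)q_C - q_Z = 0 gives the reaction function q_Z = (377 - (1/2)q_C).
The leader anticipates this reaction. Substituting into P = 394 - 0.5Q gives P = 411/2 - (1/4)q_C, so π_C = (411/2 - (1/4)q_C)q_C - 17q_C.
The leader's first-order condition 377/2 - (1/2)q_C = 0 yields q_C = 377.
Then q_Z = (377 - (1/2)·377) = 377/2.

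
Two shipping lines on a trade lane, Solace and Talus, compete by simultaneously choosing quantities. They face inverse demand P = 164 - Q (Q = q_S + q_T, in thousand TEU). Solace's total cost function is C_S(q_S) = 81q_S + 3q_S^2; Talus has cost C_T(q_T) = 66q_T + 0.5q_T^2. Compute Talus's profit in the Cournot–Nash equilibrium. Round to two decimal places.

1393.39

Solace's profit: π_S = (164 - Q)q_S - (81q_S + 3q_S²). Setting ∂π_S/∂q_S = 0: 83 - 8q_S - (q_T) = 0.
Talus's first-order condition: 98 - 3q_T - (q_S) = 0.
Best responses: q_S = (83 - q_T)/8, q_T = (98 - q_S)/3.
Substituting one into the other gives q_S = 151/23 and q_T = 701/23.
Price P = 164 - 852/23 = 126.9565.
Talus's profit: 126.9565·(701/23) - 66·(701/23) - (1/2)(701/23)² = 1393.3866.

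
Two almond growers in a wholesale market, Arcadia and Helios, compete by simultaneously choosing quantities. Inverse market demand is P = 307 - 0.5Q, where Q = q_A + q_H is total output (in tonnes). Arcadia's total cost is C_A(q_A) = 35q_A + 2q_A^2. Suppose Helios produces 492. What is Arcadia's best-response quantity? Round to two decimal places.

With the rival's output fixed at 492, Arcadia's profit is π_A = (307 - (1/2)·492 - (1/2)q_A)q_A - (35q_A + 2q_A²) = (61 - (1/2)q_A)q_A - (35q_A + 2q_A²).
∂π_A/∂q_A = 26 - 5q_A = 0, so q_A = 26/5.

5.20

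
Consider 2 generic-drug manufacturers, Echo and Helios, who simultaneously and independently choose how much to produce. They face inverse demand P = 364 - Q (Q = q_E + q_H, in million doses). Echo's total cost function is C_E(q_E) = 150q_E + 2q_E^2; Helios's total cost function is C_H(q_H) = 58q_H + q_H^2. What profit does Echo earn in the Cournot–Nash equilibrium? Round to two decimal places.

Echo's profit: π_E = (364 - Q)q_E - (150q_E + 2q_E²). Setting ∂π_E/∂q_E = 0: 214 - 6q_E - (q_H) = 0.
Helios's first-order condition: 306 - 4q_H - (q_E) = 0.
Best responses: q_E = (214 - q_H)/6, q_H = (306 - q_E)/4.
Substituting one into the other gives q_E = 550/23 and q_H = 1622/23.
Price P = 364 - 94.4348 = 269.5652.
Echo's profit: 269.5652·(550/23) - 150·(550/23) - 2(550/23)² = 1715.5009.

1715.50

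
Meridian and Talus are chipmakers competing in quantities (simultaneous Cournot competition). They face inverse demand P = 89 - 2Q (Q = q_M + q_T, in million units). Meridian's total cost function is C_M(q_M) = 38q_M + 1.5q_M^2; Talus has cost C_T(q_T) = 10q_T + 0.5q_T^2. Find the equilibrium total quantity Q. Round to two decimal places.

17.68

Meridian's profit: π_M = (89 - 2Q)q_M - (38q_M + (3/2)q_M²). Setting ∂π_M/∂q_M = 0: 51 - 7q_M - 2(q_T) = 0.
Talus's first-order condition: 79 - 5q_T - 2(q_M) = 0.
Rearranging gives the reaction functions q_M = (51 - 2q_T)/7 and q_T = (79 - 2q_M)/5.
Substituting one into the other gives q_M = 97/31 and q_T = 451/31.
Total output Q = 97/31 + 451/31 = 548/31.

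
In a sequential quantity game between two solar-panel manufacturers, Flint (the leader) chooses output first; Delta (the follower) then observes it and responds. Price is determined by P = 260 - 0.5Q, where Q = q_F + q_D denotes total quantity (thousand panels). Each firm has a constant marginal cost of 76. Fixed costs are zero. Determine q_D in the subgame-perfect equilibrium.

Solve by backward induction. Given q_F, the follower Delta maximises π_D = (260 - (1/2)q_F - (1/2)q_D)q_D - 76q_D.
Setting the follower's marginal profit to zero, 184 - (1/2)q_F - q_D = 0, i.e. q_D = (184 - (1/2)q_F).
Flint substitutes q_D(q_F) into its own profit: π_F = q_F(260 - (1/2)q_F - (184 - (1/2)q_F)/2) - 76q_F = (168 - (1/4)q_F)q_F - 76q_F.
Maximising: ∂π_F/∂q_F = 92 - (1/2)q_F = 0, giving q_F = 184.
Then q_D = (184 - (1/2)·184) = 92.

92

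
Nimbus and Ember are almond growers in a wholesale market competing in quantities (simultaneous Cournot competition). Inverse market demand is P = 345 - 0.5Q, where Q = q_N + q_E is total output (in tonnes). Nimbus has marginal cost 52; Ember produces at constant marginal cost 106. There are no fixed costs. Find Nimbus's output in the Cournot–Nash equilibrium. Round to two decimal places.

Nimbus's profit: π_N = (345 - 0.5Q)q_N - (52q_N). Setting ∂π_N/∂q_N = 0: 293 - q_N - (1/2)(q_E) = 0.
Ember's profit: π_E = (345 - 0.5Q)q_E - (106q_E). Setting ∂π_E/∂q_E = 0: 239 - q_E - (1/2)(q_N) = 0.
Best responses: q_N = (293 - (1/2)q_E), q_E = (239 - (1/2)q_N).
Solving the pair: q_N = 694/3, q_E = 370/3.

231.33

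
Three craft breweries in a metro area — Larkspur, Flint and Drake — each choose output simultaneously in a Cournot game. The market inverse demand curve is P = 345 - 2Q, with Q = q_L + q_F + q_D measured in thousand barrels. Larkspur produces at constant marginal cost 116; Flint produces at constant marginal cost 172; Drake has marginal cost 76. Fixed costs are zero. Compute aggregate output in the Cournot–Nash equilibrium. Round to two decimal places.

83.88

Larkspur's profit: π_L = (345 - 2Q)q_L - (116q_L). Setting ∂π_L/∂q_L = 0: 229 - 4q_L - 2(q_F + q_D) = 0.
Flint's profit: π_F = (345 - 2Q)q_F - (172q_F). Setting ∂π_F/∂q_F = 0: 173 - 4q_F - 2(q_L + q_D) = 0.
Drake's profit: π_D = (345 - 2Q)q_D - (76q_D). Setting ∂π_D/∂q_D = 0: 269 - 4q_D - 2(q_L + q_F) = 0.
Adding the 3 first-order conditions: 671 − 8Q = 0, so Q = 671/8.
Back-substituting: q_L = (229 − 671/4)/2 = 245/8, q_F = (173 − 671/4)/2 = 21/8, q_D = (269 − 671/4)/2 = 405/8.
Total output Q = 245/8 + 21/8 + 405/8 = 671/8.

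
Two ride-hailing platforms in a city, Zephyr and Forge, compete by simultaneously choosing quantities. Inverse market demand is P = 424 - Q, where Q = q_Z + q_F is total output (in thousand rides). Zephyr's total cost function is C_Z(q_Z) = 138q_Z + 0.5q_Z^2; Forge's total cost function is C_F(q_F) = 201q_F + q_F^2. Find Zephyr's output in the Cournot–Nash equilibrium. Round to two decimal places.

Zephyr's profit: π_Z = (424 - Q)q_Z - (138q_Z + (1/2)q_Z²). Setting ∂π_Z/∂q_Z = 0: 286 - 3q_Z - (q_F) = 0.
Forge's profit: π_F = (424 - Q)q_F - (201q_F + q_F²). Setting ∂π_F/∂q_F = 0: 223 - 4q_F - (q_Z) = 0.
So q_Z = (286 - q_F)/3 and q_F = (223 - q_Z)/4.
Substituting one into the other gives q_Z = 921/11 and q_F = 383/11.

83.73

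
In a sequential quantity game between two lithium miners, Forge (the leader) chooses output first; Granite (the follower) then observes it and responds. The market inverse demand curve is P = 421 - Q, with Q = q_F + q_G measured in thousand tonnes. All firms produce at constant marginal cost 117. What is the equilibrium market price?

193

The follower Granite best-responds to any q_F: π_G = (421 - Q)q_G - 117q_G.
Setting the follower's marginal profit to zero, 304 - q_F - 2q_G = 0, i.e. q_G = (304 - q_F)/2.
Forge substitutes q_G(q_F) into its own profit: π_F = q_F(421 - q_F - (304 - q_F)/2) - 117q_F = (269 - (1/2)q_F)q_F - 117q_F.
Leader FOC: 152 - q_F = 0, so q_F = 152.
Then q_G = (304 - 152)/2 = 76.
Total output Q = 228, so price P = 421 - 228 = 193.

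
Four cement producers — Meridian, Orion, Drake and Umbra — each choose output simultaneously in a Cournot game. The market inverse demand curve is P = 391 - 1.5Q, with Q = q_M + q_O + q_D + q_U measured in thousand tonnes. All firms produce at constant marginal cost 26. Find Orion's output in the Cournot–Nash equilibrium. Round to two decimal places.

A representative firm's profit is π_i = q_i(391 - 1.5Q) - 26q_i.
First-order condition (treating rivals' output as given): 365 - 3q_i - (3/2)·Σ_{j≠i} q_j = 0.
By symmetry each firm produces the same amount; substituting Σ_{j≠i} q_j = 3q_i yields q_i = 365/(15/2) = 146/3.

48.67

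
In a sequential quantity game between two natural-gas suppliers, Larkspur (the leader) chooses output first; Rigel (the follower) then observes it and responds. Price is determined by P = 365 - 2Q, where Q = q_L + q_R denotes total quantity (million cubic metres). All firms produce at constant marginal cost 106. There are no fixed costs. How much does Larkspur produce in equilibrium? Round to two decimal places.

64.75

The follower Rigel best-responds to any q_L: π_R = (365 - 2Q)q_R - 106q_R.
∂π_R/∂q_R = 259 - 2q_L - 4q_R = 0 gives the reaction function q_R = (259 - 2q_L)/4.
Larkspur substitutes q_R(q_L) into its own profit: π_L = q_L(365 - 2q_L - (259 - 2q_L)/2) - 106q_L = (471/2 - q_L)q_L - 106q_L.
Leader FOC: 259/2 - 2q_L = 0, so q_L = 259/4.
Then q_R = (259 - 2·(259/4))/4 = 259/8.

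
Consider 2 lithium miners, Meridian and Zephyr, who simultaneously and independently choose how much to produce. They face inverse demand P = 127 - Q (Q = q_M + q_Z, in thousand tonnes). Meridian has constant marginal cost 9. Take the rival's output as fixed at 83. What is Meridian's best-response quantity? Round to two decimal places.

With the rival's output fixed at 83, Meridian's profit is π_M = (127 - 83 - q_M)q_M - (9q_M) = (44 - q_M)q_M - (9q_M).
∂π_M/∂q_M = 35 - 2q_M = 0, so q_M = 35/2.

17.50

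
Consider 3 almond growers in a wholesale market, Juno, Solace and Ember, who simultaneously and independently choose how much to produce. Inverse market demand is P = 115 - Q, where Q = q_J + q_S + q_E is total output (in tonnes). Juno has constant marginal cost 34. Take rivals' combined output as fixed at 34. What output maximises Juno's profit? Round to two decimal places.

With rivals' combined output fixed at 34, Juno's profit is π_J = (115 - 34 - q_J)q_J - (34q_J) = (81 - q_J)q_J - (34q_J).
∂π_J/∂q_J = 47 - 2q_J = 0, so q_J = 47/2.

23.50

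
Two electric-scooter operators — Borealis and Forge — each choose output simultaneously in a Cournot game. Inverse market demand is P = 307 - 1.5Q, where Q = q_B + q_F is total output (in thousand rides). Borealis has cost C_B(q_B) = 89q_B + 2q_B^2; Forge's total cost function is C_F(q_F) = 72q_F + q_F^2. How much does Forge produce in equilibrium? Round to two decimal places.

Borealis's profit: π_B = (307 - 1.5Q)q_B - (89q_B + 2q_B²). Setting ∂π_B/∂q_B = 0: 218 - 7q_B - (3/2)(q_F) = 0.
Forge's first-order condition: 235 - 5q_F - (3/2)(q_B) = 0.
Best responses: q_B = (218 - (3/2)q_F)/7, q_F = (235 - (3/2)q_B)/5.
Substituting one into the other gives q_B = 22.5191 and q_F = 40.2443.

40.24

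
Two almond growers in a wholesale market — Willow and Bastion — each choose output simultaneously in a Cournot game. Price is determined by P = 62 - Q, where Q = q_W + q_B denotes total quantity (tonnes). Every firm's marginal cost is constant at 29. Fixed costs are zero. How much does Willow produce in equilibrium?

11

A representative firm's profit is π_i = q_i(62 - Q) - 29q_i.
First-order condition (treating rivals' output as given): 33 - 2q_i - q_j = 0.
With identical firms every q_j equals q_i, so q_j = q_i and 33 = 3q_i, giving q_i = 11.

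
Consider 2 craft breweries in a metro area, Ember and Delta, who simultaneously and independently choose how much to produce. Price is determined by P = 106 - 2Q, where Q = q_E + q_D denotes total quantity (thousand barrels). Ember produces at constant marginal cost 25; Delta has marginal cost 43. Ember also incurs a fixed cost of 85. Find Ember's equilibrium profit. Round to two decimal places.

459.50

Ember's profit: π_E = (106 - 2Q)q_E - (25q_E). Setting ∂π_E/∂q_E = 0: 81 - 4q_E - 2(q_D) = 0.
Delta's first-order condition: 63 - 4q_D - 2(q_E) = 0.
Rearranging gives the reaction functions q_E = (81 - 2q_D)/4 and q_D = (63 - 2q_E)/4.
Solving the pair: q_E = 33/2, q_D = 15/2.
Price P = 106 - 2·24 = 58.
Ember's profit: (58 - 25)·(33/2) - 85 = 919/2.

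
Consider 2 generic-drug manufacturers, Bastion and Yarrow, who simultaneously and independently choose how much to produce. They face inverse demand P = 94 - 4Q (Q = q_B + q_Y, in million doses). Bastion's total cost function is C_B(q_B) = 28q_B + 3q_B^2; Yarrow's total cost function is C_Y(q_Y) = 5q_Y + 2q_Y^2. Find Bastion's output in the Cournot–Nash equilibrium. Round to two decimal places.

Bastion's profit: π_B = (94 - 4Q)q_B - (28q_B + 3q_B²). Setting ∂π_B/∂q_B = 0: 66 - 14q_B - 4(q_Y) = 0.
Yarrow's profit: π_Y = (94 - 4Q)q_Y - (5q_Y + 2q_Y²). Setting ∂π_Y/∂q_Y = 0: 89 - 12q_Y - 4(q_B) = 0.
Best responses: q_B = (66 - 4q_Y)/14, q_Y = (89 - 4q_B)/12.
Solving the pair: q_B = 109/38, q_Y = 491/76.

2.87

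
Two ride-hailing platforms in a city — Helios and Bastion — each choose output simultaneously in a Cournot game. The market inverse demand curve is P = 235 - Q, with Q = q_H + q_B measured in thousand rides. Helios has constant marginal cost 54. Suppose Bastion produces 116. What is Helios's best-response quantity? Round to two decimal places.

With the rival's output fixed at 116, Helios's profit is π_H = (235 - 116 - q_H)q_H - (54q_H) = (119 - q_H)q_H - (54q_H).
∂π_H/∂q_H = 65 - 2q_H = 0, so q_H = 65/2.

32.50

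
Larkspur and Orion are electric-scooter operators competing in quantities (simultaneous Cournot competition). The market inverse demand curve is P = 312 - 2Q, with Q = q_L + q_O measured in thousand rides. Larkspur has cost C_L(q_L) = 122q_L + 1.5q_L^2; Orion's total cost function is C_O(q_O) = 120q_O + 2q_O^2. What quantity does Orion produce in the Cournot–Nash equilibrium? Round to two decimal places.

Larkspur's profit: π_L = (312 - 2Q)q_L - (122q_L + (3/2)q_L²). Setting ∂π_L/∂q_L = 0: 190 - 7q_L - 2(q_O) = 0.
Orion's first-order condition: 192 - 8q_O - 2(q_L) = 0.
Rearranging gives the reaction functions q_L = (190 - 2q_O)/7 and q_O = (192 - 2q_L)/8.
Substituting one into the other gives q_L = 284/13 and q_O = 241/13.

18.54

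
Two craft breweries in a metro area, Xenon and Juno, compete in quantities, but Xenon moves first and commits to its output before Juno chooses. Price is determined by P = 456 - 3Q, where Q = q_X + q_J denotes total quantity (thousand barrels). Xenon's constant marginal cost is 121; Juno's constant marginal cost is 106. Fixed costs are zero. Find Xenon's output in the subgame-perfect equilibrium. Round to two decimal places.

Solve by backward induction. Given q_X, the follower Juno maximises π_J = (456 - 3q_X - 3q_J)q_J - 106q_J.
Follower FOC: 350 - 3q_X - 6q_J = 0, so q_J(q_X) = (350 - 3q_X)/6.
The leader anticipates this reaction. Substituting into P = 456 - 3Q gives P = 281 - (3/2)q_X, so π_X = (281 - (3/2)q_X)q_X - 121q_X.
The leader's first-order condition 160 - 3q_X = 0 yields q_X = 160/3.
Then q_J = (350 - 3·(160/3))/6 = 95/3.

53.33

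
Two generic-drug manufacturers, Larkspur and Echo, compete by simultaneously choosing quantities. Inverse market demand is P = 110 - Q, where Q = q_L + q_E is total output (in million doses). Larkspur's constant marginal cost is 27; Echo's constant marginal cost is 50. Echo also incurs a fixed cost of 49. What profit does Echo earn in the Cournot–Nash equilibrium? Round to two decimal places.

Larkspur's profit: π_L = (110 - Q)q_L - (27q_L). Setting ∂π_L/∂q_L = 0: 83 - 2q_L - (q_E) = 0.
Echo's first-order condition: 60 - 2q_E - (q_L) = 0.
Rearranging gives the reaction functions q_L = (83 - q_E)/2 and q_E = (60 - q_L)/2.
Solving the pair: q_L = 106/3, q_E = 37/3.
Price P = 110 - 143/3 = 187/3.
Echo's profit: (187/3 - 50)·(37/3) - 49 = 928/9.

103.11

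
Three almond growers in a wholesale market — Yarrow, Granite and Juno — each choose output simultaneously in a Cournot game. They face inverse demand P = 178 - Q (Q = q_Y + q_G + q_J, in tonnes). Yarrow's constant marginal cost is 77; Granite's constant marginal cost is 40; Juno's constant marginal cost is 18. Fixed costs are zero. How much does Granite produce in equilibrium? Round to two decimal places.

38.25

Yarrow's profit: π_Y = (178 - Q)q_Y - (77q_Y). Setting ∂π_Y/∂q_Y = 0: 101 - 2q_Y - (q_G + q_J) = 0.
Granite's first-order condition: 138 - 2q_G - (q_Y + q_J) = 0.
Juno's first-order condition: 160 - 2q_J - (q_Y + q_G) = 0.
Summing all 3 equations gives 399 − 4Q = 0, hence Q = 399/4.
Back-substituting: q_Y = (101 − 399/4) = 5/4, q_G = (138 − 399/4) = 153/4, q_J = (160 − 399/4) = 241/4.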